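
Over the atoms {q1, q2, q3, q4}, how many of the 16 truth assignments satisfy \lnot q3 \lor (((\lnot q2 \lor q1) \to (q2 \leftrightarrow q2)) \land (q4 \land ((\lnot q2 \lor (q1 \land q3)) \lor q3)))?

12

Initial set: {T (\lnot q3 \lor (((\lnot q2 \lor q1) \to (q2 \leftrightarrow q2)) \land (q4 \land ((\lnot q2 \lor (q1 \land q3)) \lor q3))))}.
T (\lnot q3 \lor (((\lnot q2 \lor q1) \to (q2 \leftrightarrow q2)) \land (q4 \land ((\lnot q2 \lor (q1 \land q3)) \lor q3)))): β-rule — branch into T \lnot q3  //  T (((\lnot q2 \lor q1) \to (q2 \leftrightarrow q2)) \land (q4 \land ((\lnot q2 \lor (q1 \land q3)) \lor q3))).
  branch 1 (add T \lnot q3):
    ○ open, literals {q3=0}.
  branch 2 (add T (((\lnot q2 \lor q1) \to (q2 \leftrightarrow q2)) \land (q4 \land ((\lnot q2 \lor (q1 \land q3)) \lor q3)))):
    T (((\lnot q2 \lor q1) \to (q2 \leftrightarrow q2)) \land (q4 \land ((\lnot q2 \lor (q1 \land q3)) \lor q3))): α-rule — add T ((\lnot q2 \lor q1) \to (q2 \leftrightarrow q2)), T (q4 \land ((\lnot q2 \lor (q1 \land q3)) \lor q3)).
    T (q4 \land ((\lnot q2 \lor (q1 \land q3)) \lor q3)): α-rule — add T q4, T ((\lnot q2 \lor (q1 \land q3)) \lor q3).
    T ((\lnot q2 \lor q1) \to (q2 \leftrightarrow q2)): β-rule — branch into F (\lnot q2 \lor q1)  //  T (q2 \leftrightarrow q2).
      branch 2.1 (add F (\lnot q2 \lor q1)):
        F (\lnot q2 \lor q1): α-rule — add F \lnot q2, F q1.
        T ((\lnot q2 \lor (q1 \land q3)) \lor q3): β-rule — branch into T (\lnot q2 \lor (q1 \land q3))  //  T q3.
          branch 2.1.1 (add T (\lnot q2 \lor (q1 \land q3))):
            T (\lnot q2 \lor (q1 \land q3)): β-rule — branch into T \lnot q2  //  T (q1 \land q3).
              branch 2.1.1.1 (add T \lnot q2):
                × closes — contains both q2 and \lnot q2.
              branch 2.1.1.2 (add T (q1 \land q3)):
                T (q1 \land q3): α-rule — add T q1, T q3.
                × closes — contains both q1 and \lnot q1.
          branch 2.1.2 (add T q3):
            ○ open, literals {q1=0, q2=1, q3=1, q4=1}.
      branch 2.2 (add T (q2 \leftrightarrow q2)):
        T ((\lnot q2 \lor (q1 \land q3)) \lor q3): β-rule — branch into T (\lnot q2 \lor (q1 \land q3))  //  T q3.
          branch 2.2.1 (add T (\lnot q2 \lor (q1 \land q3))):
            T (q2 \leftrightarrow q2): β-rule — branch into T q2, T q2  //  F q2, F q2.
              branch 2.2.1.1 (add T q2, T q2):
                T (\lnot q2 \lor (q1 \land q3)): β-rule — branch into T \lnot q2  //  T (q1 \land q3).
                  branch 2.2.1.1.1 (add T \lnot q2):
                    × closes — contains both q2 and \lnot q2.
                  branch 2.2.1.1.2 (add T (q1 \land q3)):
                    T (q1 \land q3): α-rule — add T q1, T q3.
                    ○ open, literals {q1=1, q2=1, q3=1, q4=1}.
              branch 2.2.1.2 (add F q2, F q2):
                T (\lnot q2 \lor (q1 \land q3)): β-rule — branch into T \lnot q2  //  T (q1 \land q3).
                  branch 2.2.1.2.1 (add T \lnot q2):
                    ○ open, literals {q2=0, q4=1}.
                  branch 2.2.1.2.2 (add T (q1 \land q3)):
                    T (q1 \land q3): α-rule — add T q1, T q3.
                    ○ open, literals {q1=1, q2=0, q3=1, q4=1}.
          branch 2.2.2 (add T q3):
            T (q2 \leftrightarrow q2): β-rule — branch into T q2, T q2  //  F q2, F q2.
              branch 2.2.2.1 (add T q2, T q2):
                ○ open, literals {q2=1, q3=1, q4=1}.
              branch 2.2.2.2 (add F q2, F q2):
                ○ open, literals {q2=0, q3=1, q4=1}.
3 branches closed, 7 open.
Each open branch fixes some atoms; the unmentioned ones are free. Counting distinct full assignments: branch {q3=0} (q1, q2, q4) contributes 8 new; branch {q1=0, q2=1, q3=1, q4=1} (none free) contributes 1 new; branch {q1=1, q2=1, q3=1, q4=1} (none free) contributes 1 new; branch {q2=0, q4=1} (q1, q3) contributes 2 new; branch {q1=1, q2=0, q3=1, q4=1} (none free) contributes 0 new; branch {q2=1, q3=1, q4=1} (q1) contributes 0 new; branch {q2=0, q3=1, q4=1} (q1) contributes 0 new. Total: 12.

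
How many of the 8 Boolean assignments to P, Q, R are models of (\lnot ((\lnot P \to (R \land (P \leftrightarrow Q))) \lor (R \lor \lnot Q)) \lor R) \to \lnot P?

Initial set: {((\lnot ((\lnot P \to (R \land (P \leftrightarrow Q))) \lor (R \lor \lnot Q)) \lor R) \to \lnot P)}.
((\lnot ((\lnot P \to (R \land (P \leftrightarrow Q))) \lor (R \lor \lnot Q)) \lor R) \to \lnot P): β-rule — branch into \lnot (\lnot ((\lnot P \to (R \land (P \leftrightarrow Q))) \lor (R \lor \lnot Q)) \lor R)  //  \lnot P.
  branch 1 (add \lnot (\lnot ((\lnot P \to (R \land (P \leftrightarrow Q))) \lor (R \lor \lnot Q)) \lor R)):
    \lnot (\lnot ((\lnot P \to (R \land (P \leftrightarrow Q))) \lor (R \lor \lnot Q)) \lor R): α-rule — add \lnot \lnot ((\lnot P \to (R \land (P \leftrightarrow Q))) \lor (R \lor \lnot Q)), \lnot R.
    \lnot \lnot ((\lnot P \to (R \land (P \leftrightarrow Q))) \lor (R \lor \lnot Q)): β-rule — branch into (\lnot P \to (R \land (P \leftrightarrow Q)))  //  (R \lor \lnot Q).
      branch 1.1 (add (\lnot P \to (R \land (P \leftrightarrow Q)))):
        (\lnot P \to (R \land (P \leftrightarrow Q))): β-rule — branch into \lnot \lnot P  //  (R \land (P \leftrightarrow Q)).
          branch 1.1.1 (add \lnot \lnot P):
            ○ open, literals {P=true, R=false}.
          branch 1.1.2 (add (R \land (P \leftrightarrow Q))):
            (R \land (P \leftrightarrow Q)): α-rule — add R, (P \leftrightarrow Q).
            × closes — contains both R and \lnot R.
      branch 1.2 (add (R \lor \lnot Q)):
        (R \lor \lnot Q): β-rule — branch into R  //  \lnot Q.
          branch 1.2.1 (add R):
            × closes — contains both R and \lnot R.
          branch 1.2.2 (add \lnot Q):
            ○ open, literals {Q=false, R=false}.
  branch 2 (add \lnot P):
    ○ open, literals {P=false}.
2 branches closed, 3 open.
Each open branch fixes some atoms; the unmentioned ones are free. Counting distinct full assignments: branch {P=true, R=false} (Q) contributes 2 new; branch {Q=false, R=false} (P) contributes 1 new; branch {P=false} (Q, R) contributes 3 new. Total: 6.

6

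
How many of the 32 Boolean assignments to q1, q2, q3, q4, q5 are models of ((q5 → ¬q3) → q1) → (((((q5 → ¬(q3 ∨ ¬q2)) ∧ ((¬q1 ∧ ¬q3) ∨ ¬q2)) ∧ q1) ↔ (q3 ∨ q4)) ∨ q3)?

28

Initial set: {(((q5 → ¬q3) → q1) → (((((q5 → ¬(q3 ∨ ¬q2)) ∧ ((¬q1 ∧ ¬q3) ∨ ¬q2)) ∧ q1) ↔ (q3 ∨ q4)) ∨ q3))}.
(((q5 → ¬q3) → q1) → (((((q5 → ¬(q3 ∨ ¬q2)) ∧ ((¬q1 ∧ ¬q3) ∨ ¬q2)) ∧ q1) ↔ (q3 ∨ q4)) ∨ q3)): β-rule — branch into ¬((q5 → ¬q3) → q1)  //  (((((q5 → ¬(q3 ∨ ¬q2)) ∧ ((¬q1 ∧ ¬q3) ∨ ¬q2)) ∧ q1) ↔ (q3 ∨ q4)) ∨ q3).
  branch 1 (add ¬((q5 → ¬q3) → q1)):
    ¬((q5 → ¬q3) → q1): α-rule — add (q5 → ¬q3), ¬q1.
    (q5 → ¬q3): β-rule — branch into ¬q5  //  ¬q3.
      branch 1.1 (add ¬q5):
        ○ open, literals {q1=F, q5=F}.
      branch 1.2 (add ¬q3):
        ○ open, literals {q1=F, q3=F}.
  branch 2 (add (((((q5 → ¬(q3 ∨ ¬q2)) ∧ ((¬q1 ∧ ¬q3) ∨ ¬q2)) ∧ q1) ↔ (q3 ∨ q4)) ∨ q3)):
    (((((q5 → ¬(q3 ∨ ¬q2)) ∧ ((¬q1 ∧ ¬q3) ∨ ¬q2)) ∧ q1) ↔ (q3 ∨ q4)) ∨ q3): β-rule — branch into ((((q5 → ¬(q3 ∨ ¬q2)) ∧ ((¬q1 ∧ ¬q3) ∨ ¬q2)) ∧ q1) ↔ (q3 ∨ q4))  //  q3.
      branch 2.1 (add ((((q5 → ¬(q3 ∨ ¬q2)) ∧ ((¬q1 ∧ ¬q3) ∨ ¬q2)) ∧ q1) ↔ (q3 ∨ q4))):
        ((((q5 → ¬(q3 ∨ ¬q2)) ∧ ((¬q1 ∧ ¬q3) ∨ ¬q2)) ∧ q1) ↔ (q3 ∨ q4)): β-rule — branch into (((q5 → ¬(q3 ∨ ¬q2)) ∧ ((¬q1 ∧ ¬q3) ∨ ¬q2)) ∧ q1), (q3 ∨ q4)  //  ¬(((q5 → ¬(q3 ∨ ¬q2)) ∧ ((¬q1 ∧ ¬q3) ∨ ¬q2)) ∧ q1), ¬(q3 ∨ q4).
          branch 2.1.1 (add (((q5 → ¬(q3 ∨ ¬q2)) ∧ ((¬q1 ∧ ¬q3) ∨ ¬q2)) ∧ q1), (q3 ∨ q4)):
            (((q5 → ¬(q3 ∨ ¬q2)) ∧ ((¬q1 ∧ ¬q3) ∨ ¬q2)) ∧ q1): α-rule — add ((q5 → ¬(q3 ∨ ¬q2)) ∧ ((¬q1 ∧ ¬q3) ∨ ¬q2)), q1.
            ((q5 → ¬(q3 ∨ ¬q2)) ∧ ((¬q1 ∧ ¬q3) ∨ ¬q2)): α-rule — add (q5 → ¬(q3 ∨ ¬q2)), ((¬q1 ∧ ¬q3) ∨ ¬q2).
            (q3 ∨ q4): β-rule — branch into q3  //  q4.
              branch 2.1.1.1 (add q3):
                (q5 → ¬(q3 ∨ ¬q2)): β-rule — branch into ¬q5  //  ¬(q3 ∨ ¬q2).
                  branch 2.1.1.1.1 (add ¬q5):
                    ((¬q1 ∧ ¬q3) ∨ ¬q2): β-rule — branch into (¬q1 ∧ ¬q3)  //  ¬q2.
                      branch 2.1.1.1.1.1 (add (¬q1 ∧ ¬q3)):
                        (¬q1 ∧ ¬q3): α-rule — add ¬q1, ¬q3.
                        × closes — contains both q1 and ¬q1.
                      branch 2.1.1.1.1.2 (add ¬q2):
                        ○ open, literals {q1=T, q2=F, q3=T, q5=F}.
                  branch 2.1.1.1.2 (add ¬(q3 ∨ ¬q2)):
                    ¬(q3 ∨ ¬q2): α-rule — add ¬q3, ¬¬q2.
                    × closes — contains both q3 and ¬q3.
              branch 2.1.1.2 (add q4):
                (q5 → ¬(q3 ∨ ¬q2)): β-rule — branch into ¬q5  //  ¬(q3 ∨ ¬q2).
                  branch 2.1.1.2.1 (add ¬q5):
                    ((¬q1 ∧ ¬q3) ∨ ¬q2): β-rule — branch into (¬q1 ∧ ¬q3)  //  ¬q2.
                      branch 2.1.1.2.1.1 (add (¬q1 ∧ ¬q3)):
                        (¬q1 ∧ ¬q3): α-rule — add ¬q1, ¬q3.
                        × closes — contains both q1 and ¬q1.
                      branch 2.1.1.2.1.2 (add ¬q2):
                        ○ open, literals {q1=T, q2=F, q4=T, q5=F}.
                  branch 2.1.1.2.2 (add ¬(q3 ∨ ¬q2)):
                    ¬(q3 ∨ ¬q2): α-rule — add ¬q3, ¬¬q2.
                    ((¬q1 ∧ ¬q3) ∨ ¬q2): β-rule — branch into (¬q1 ∧ ¬q3)  //  ¬q2.
                      branch 2.1.1.2.2.1 (add (¬q1 ∧ ¬q3)):
                        (¬q1 ∧ ¬q3): α-rule — add ¬q1, ¬q3.
                        × closes — contains both q1 and ¬q1.
                      branch 2.1.1.2.2.2 (add ¬q2):
                        × closes — contains both q2 and ¬q2.
          branch 2.1.2 (add ¬(((q5 → ¬(q3 ∨ ¬q2)) ∧ ((¬q1 ∧ ¬q3) ∨ ¬q2)) ∧ q1), ¬(q3 ∨ q4)):
            ¬(q3 ∨ q4): α-rule — add ¬q3, ¬q4.
            ¬(((q5 → ¬(q3 ∨ ¬q2)) ∧ ((¬q1 ∧ ¬q3) ∨ ¬q2)) ∧ q1): β-rule — branch into ¬((q5 → ¬(q3 ∨ ¬q2)) ∧ ((¬q1 ∧ ¬q3) ∨ ¬q2))  //  ¬q1.
              branch 2.1.2.1 (add ¬((q5 → ¬(q3 ∨ ¬q2)) ∧ ((¬q1 ∧ ¬q3) ∨ ¬q2))):
                ¬((q5 → ¬(q3 ∨ ¬q2)) ∧ ((¬q1 ∧ ¬q3) ∨ ¬q2)): β-rule — branch into ¬(q5 → ¬(q3 ∨ ¬q2))  //  ¬((¬q1 ∧ ¬q3) ∨ ¬q2).
                  branch 2.1.2.1.1 (add ¬(q5 → ¬(q3 ∨ ¬q2))):
                    ¬(q5 → ¬(q3 ∨ ¬q2)): α-rule — add q5, ¬¬(q3 ∨ ¬q2).
                    ¬¬(q3 ∨ ¬q2): β-rule — branch into q3  //  ¬q2.
                      branch 2.1.2.1.1.1 (add q3):
                        × closes — contains both q3 and ¬q3.
                      branch 2.1.2.1.1.2 (add ¬q2):
                        ○ open, literals {q2=F, q3=F, q4=F, q5=T}.
                  branch 2.1.2.1.2 (add ¬((¬q1 ∧ ¬q3) ∨ ¬q2)):
                    ¬((¬q1 ∧ ¬q3) ∨ ¬q2): α-rule — add ¬(¬q1 ∧ ¬q3), ¬¬q2.
                    ¬(¬q1 ∧ ¬q3): β-rule — branch into ¬¬q1  //  ¬¬q3.
                      branch 2.1.2.1.2.1 (add ¬¬q1):
                        ○ open, literals {q1=T, q2=T, q3=F, q4=F}.
                      branch 2.1.2.1.2.2 (add ¬¬q3):
                        × closes — contains both q3 and ¬q3.
              branch 2.1.2.2 (add ¬q1):
                ○ open, literals {q1=F, q3=F, q4=F}.
      branch 2.2 (add q3):
        ○ open, literals {q3=T}.
7 branches closed, 8 open.
Each open branch fixes some atoms; the unmentioned ones are free. Counting distinct full assignments: branch {q1=F, q5=F} (q2, q3, q4) contributes 8 new; branch {q1=F, q3=F} (q2, q4, q5) contributes 4 new; branch {q1=T, q2=F, q3=T, q5=F} (q4) contributes 2 new; branch {q1=T, q2=F, q4=T, q5=F} (q3) contributes 1 new; branch {q2=F, q3=F, q4=F, q5=T} (q1) contributes 1 new; branch {q1=T, q2=T, q3=F, q4=F} (q5) contributes 2 new; branch {q1=F, q3=F, q4=F} (q2, q5) contributes 0 new; branch {q3=T} (q1, q2, q4, q5) contributes 10 new. Total: 28.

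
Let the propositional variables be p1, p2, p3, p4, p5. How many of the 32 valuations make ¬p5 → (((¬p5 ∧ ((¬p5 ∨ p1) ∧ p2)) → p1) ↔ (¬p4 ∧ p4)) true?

20

Initial set: {(¬p5 → (((¬p5 ∧ ((¬p5 ∨ p1) ∧ p2)) → p1) ↔ (¬p4 ∧ p4)))}.
(¬p5 → (((¬p5 ∧ ((¬p5 ∨ p1) ∧ p2)) → p1) ↔ (¬p4 ∧ p4))): β-rule — branch into ¬¬p5  //  (((¬p5 ∧ ((¬p5 ∨ p1) ∧ p2)) → p1) ↔ (¬p4 ∧ p4)).
  branch 1 (add ¬¬p5):
    ○ open, literals {p5=1}.
  branch 2 (add (((¬p5 ∧ ((¬p5 ∨ p1) ∧ p2)) → p1) ↔ (¬p4 ∧ p4))):
    (((¬p5 ∧ ((¬p5 ∨ p1) ∧ p2)) → p1) ↔ (¬p4 ∧ p4)): β-rule — branch into ((¬p5 ∧ ((¬p5 ∨ p1) ∧ p2)) → p1), (¬p4 ∧ p4)  //  ¬((¬p5 ∧ ((¬p5 ∨ p1) ∧ p2)) → p1), ¬(¬p4 ∧ p4).
      branch 2.1 (add ((¬p5 ∧ ((¬p5 ∨ p1) ∧ p2)) → p1), (¬p4 ∧ p4)):
        (¬p4 ∧ p4): α-rule — add ¬p4, p4.
        × closes — contains both p4 and ¬p4.
      branch 2.2 (add ¬((¬p5 ∧ ((¬p5 ∨ p1) ∧ p2)) → p1), ¬(¬p4 ∧ p4)):
        ¬((¬p5 ∧ ((¬p5 ∨ p1) ∧ p2)) → p1): α-rule — add (¬p5 ∧ ((¬p5 ∨ p1) ∧ p2)), ¬p1.
        (¬p5 ∧ ((¬p5 ∨ p1) ∧ p2)): α-rule — add ¬p5, ((¬p5 ∨ p1) ∧ p2).
        ((¬p5 ∨ p1) ∧ p2): α-rule — add (¬p5 ∨ p1), p2.
        ¬(¬p4 ∧ p4): β-rule — branch into ¬¬p4  //  ¬p4.
          branch 2.2.1 (add ¬¬p4):
            (¬p5 ∨ p1): β-rule — branch into ¬p5  //  p1.
              branch 2.2.1.1 (add ¬p5):
                ○ open, literals {p1=0, p2=1, p4=1, p5=0}.
              branch 2.2.1.2 (add p1):
                × closes — contains both p1 and ¬p1.
          branch 2.2.2 (add ¬p4):
            (¬p5 ∨ p1): β-rule — branch into ¬p5  //  p1.
              branch 2.2.2.1 (add ¬p5):
                ○ open, literals {p1=0, p2=1, p4=0, p5=0}.
              branch 2.2.2.2 (add p1):
                × closes — contains both p1 and ¬p1.
3 branches closed, 3 open.
Each open branch fixes some atoms; the unmentioned ones are free. Counting distinct full assignments: branch {p5=1} (p1, p2, p3, p4) contributes 16 new; branch {p1=0, p2=1, p4=1, p5=0} (p3) contributes 2 new; branch {p1=0, p2=1, p4=0, p5=0} (p3) contributes 2 new. Total: 20.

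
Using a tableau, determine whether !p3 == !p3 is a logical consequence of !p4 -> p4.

Yes

Initial set: {T (!p4 -> p4); F (!p3 == !p3)}.
T (!p4 -> p4): β-rule — branch into F !p4  //  T p4.
  branch 1 (add F !p4):
    F (!p3 == !p3): β-rule — branch into T !p3, F !p3  //  F !p3, T !p3.
      branch 1.1 (add T !p3, F !p3):
        × closes — contains both p3 and !p3.
      branch 1.2 (add F !p3, T !p3):
        × closes — contains both p3 and !p3.
  branch 2 (add T p4):
    F (!p3 == !p3): β-rule — branch into T !p3, F !p3  //  F !p3, T !p3.
      branch 2.1 (add T !p3, F !p3):
        × closes — contains both p3 and !p3.
      branch 2.2 (add F !p3, T !p3):
        × closes — contains both p3 and !p3.
All 4 branches close.
Every branch closed, so the premises entail the conclusion.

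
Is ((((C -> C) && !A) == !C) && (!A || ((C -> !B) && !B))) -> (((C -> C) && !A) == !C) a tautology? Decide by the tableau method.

Assume the negation and expand:
Initial set: {!(((((C -> C) && !A) == !C) && (!A || ((C -> !B) && !B))) -> (((C -> C) && !A) == !C))}.
!(((((C -> C) && !A) == !C) && (!A || ((C -> !B) && !B))) -> (((C -> C) && !A) == !C)): α-rule — add ((((C -> C) && !A) == !C) && (!A || ((C -> !B) && !B))), !(((C -> C) && !A) == !C).
((((C -> C) && !A) == !C) && (!A || ((C -> !B) && !B))): α-rule — add (((C -> C) && !A) == !C), (!A || ((C -> !B) && !B)).
!(((C -> C) && !A) == !C): β-rule — branch into ((C -> C) && !A), !!C  //  !((C -> C) && !A), !C.
  branch 1 (add ((C -> C) && !A), !!C):
    ((C -> C) && !A): α-rule — add (C -> C), !A.
    (((C -> C) && !A) == !C): β-rule — branch into ((C -> C) && !A), !C  //  !((C -> C) && !A), !!C.
      branch 1.1 (add ((C -> C) && !A), !C):
        × closes — contains both C and !C.
      branch 1.2 (add !((C -> C) && !A), !!C):
        (!A || ((C -> !B) && !B)): β-rule — branch into !A  //  ((C -> !B) && !B).
          branch 1.2.1 (add !A):
            (C -> C): β-rule — branch into !C  //  C.
              branch 1.2.1.1 (add !C):
                × closes — contains both C and !C.
              branch 1.2.1.2 (add C):
                !((C -> C) && !A): β-rule — branch into !(C -> C)  //  !!A.
                  branch 1.2.1.2.1 (add !(C -> C)):
                    !(C -> C): α-rule — add C, !C.
                    × closes — contains both C and !C.
                  branch 1.2.1.2.2 (add !!A):
                    × closes — contains both A and !A.
          branch 1.2.2 (add ((C -> !B) && !B)):
            ((C -> !B) && !B): α-rule — add (C -> !B), !B.
            (C -> C): β-rule — branch into !C  //  C.
              branch 1.2.2.1 (add !C):
                × closes — contains both C and !C.
              branch 1.2.2.2 (add C):
                !((C -> C) && !A): β-rule — branch into !(C -> C)  //  !!A.
                  branch 1.2.2.2.1 (add !(C -> C)):
                    !(C -> C): α-rule — add C, !C.
                    × closes — contains both C and !C.
                  branch 1.2.2.2.2 (add !!A):
                    × closes — contains both A and !A.
  branch 2 (add !((C -> C) && !A), !C):
    (((C -> C) && !A) == !C): β-rule — branch into ((C -> C) && !A), !C  //  !((C -> C) && !A), !!C.
      branch 2.1 (add ((C -> C) && !A), !C):
        ((C -> C) && !A): α-rule — add (C -> C), !A.
        (!A || ((C -> !B) && !B)): β-rule — branch into !A  //  ((C -> !B) && !B).
          branch 2.1.1 (add !A):
            !((C -> C) && !A): β-rule — branch into !(C -> C)  //  !!A.
              branch 2.1.1.1 (add !(C -> C)):
                !(C -> C): α-rule — add C, !C.
                × closes — contains both C and !C.
              branch 2.1.1.2 (add !!A):
                × closes — contains both A and !A.
          branch 2.1.2 (add ((C -> !B) && !B)):
            ((C -> !B) && !B): α-rule — add (C -> !B), !B.
            !((C -> C) && !A): β-rule — branch into !(C -> C)  //  !!A.
              branch 2.1.2.1 (add !(C -> C)):
                !(C -> C): α-rule — add C, !C.
                × closes — contains both C and !C.
              branch 2.1.2.2 (add !!A):
                × closes — contains both A and !A.
      branch 2.2 (add !((C -> C) && !A), !!C):
        × closes — contains both C and !C.
All 12 branches close.
Every branch closed, so the negation is unsatisfiable and the formula is valid.

Valid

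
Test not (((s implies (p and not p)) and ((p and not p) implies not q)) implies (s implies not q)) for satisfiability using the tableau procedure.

Initial set: {not (((s implies (p and not p)) and ((p and not p) implies not q)) implies (s implies not q))}.
not (((s implies (p and not p)) and ((p and not p) implies not q)) implies (s implies not q)): α-rule — add ((s implies (p and not p)) and ((p and not p) implies not q)), not (s implies not q).
((s implies (p and not p)) and ((p and not p) implies not q)): α-rule — add (s implies (p and not p)), ((p and not p) implies not q).
not (s implies not q): α-rule — add s, not not q.
(s implies (p and not p)): β-rule — branch into not s  //  (p and not p).
  branch 1 (add not s):
    × closes — contains both s and not s.
  branch 2 (add (p and not p)):
    (p and not p): α-rule — add p, not p.
    × closes — contains both p and not p.
All 2 branches close.
Every branch closed; the formula is unsatisfiable.

Unsatisfiable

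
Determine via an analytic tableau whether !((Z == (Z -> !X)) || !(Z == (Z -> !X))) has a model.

Initial set: {!((Z == (Z -> !X)) || !(Z == (Z -> !X)))}.
!((Z == (Z -> !X)) || !(Z == (Z -> !X))): α-rule — add !(Z == (Z -> !X)), !!(Z == (Z -> !X)).
!(Z == (Z -> !X)): β-rule — branch into Z, !(Z -> !X)  //  !Z, (Z -> !X).
  branch 1 (add Z, !(Z -> !X)):
    !(Z -> !X): α-rule — add Z, !!X.
    !!(Z == (Z -> !X)): β-rule — branch into Z, (Z -> !X)  //  !Z, !(Z -> !X).
      branch 1.1 (add Z, (Z -> !X)):
        (Z -> !X): β-rule — branch into !Z  //  !X.
          branch 1.1.1 (add !Z):
            × closes — contains both Z and !Z.
          branch 1.1.2 (add !X):
            × closes — contains both X and !X.
      branch 1.2 (add !Z, !(Z -> !X)):
        × closes — contains both Z and !Z.
  branch 2 (add !Z, (Z -> !X)):
    !!(Z == (Z -> !X)): β-rule — branch into Z, (Z -> !X)  //  !Z, !(Z -> !X).
      branch 2.1 (add Z, (Z -> !X)):
        × closes — contains both Z and !Z.
      branch 2.2 (add !Z, !(Z -> !X)):
        !(Z -> !X): α-rule — add Z, !!X.
        × closes — contains both Z and !Z.
All 5 branches close.
Every branch closed; the formula is unsatisfiable.

Unsatisfiable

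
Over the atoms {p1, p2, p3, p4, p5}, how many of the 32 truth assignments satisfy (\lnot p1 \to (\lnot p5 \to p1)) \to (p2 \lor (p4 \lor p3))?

Initial set: {((\lnot p1 \to (\lnot p5 \to p1)) \to (p2 \lor (p4 \lor p3)))}.
((\lnot p1 \to (\lnot p5 \to p1)) \to (p2 \lor (p4 \lor p3))): β-rule — branch into \lnot (\lnot p1 \to (\lnot p5 \to p1))  //  (p2 \lor (p4 \lor p3)).
  branch 1 (add \lnot (\lnot p1 \to (\lnot p5 \to p1))):
    \lnot (\lnot p1 \to (\lnot p5 \to p1)): α-rule — add \lnot p1, \lnot (\lnot p5 \to p1).
    \lnot (\lnot p5 \to p1): α-rule — add \lnot p5, \lnot p1.
    ○ open, literals {p1=0, p5=0}.
  branch 2 (add (p2 \lor (p4 \lor p3))):
    (p2 \lor (p4 \lor p3)): β-rule — branch into p2  //  (p4 \lor p3).
      branch 2.1 (add p2):
        ○ open, literals {p2=1}.
      branch 2.2 (add (p4 \lor p3)):
        (p4 \lor p3): β-rule — branch into p4  //  p3.
          branch 2.2.1 (add p4):
            ○ open, literals {p4=1}.
          branch 2.2.2 (add p3):
            ○ open, literals {p3=1}.
0 branches closed, 4 open.
Each open branch fixes some atoms; the unmentioned ones are free. Counting distinct full assignments: branch {p1=0, p5=0} (p2, p3, p4) contributes 8 new; branch {p2=1} (p1, p3, p4, p5) contributes 12 new; branch {p4=1} (p1, p2, p3, p5) contributes 6 new; branch {p3=1} (p1, p2, p4, p5) contributes 3 new. Total: 29.

29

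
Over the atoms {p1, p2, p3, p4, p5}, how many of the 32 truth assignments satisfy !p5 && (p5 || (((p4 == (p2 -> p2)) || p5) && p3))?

4

Initial set: {(!p5 && (p5 || (((p4 == (p2 -> p2)) || p5) && p3)))}.
(!p5 && (p5 || (((p4 == (p2 -> p2)) || p5) && p3))): α-rule — add !p5, (p5 || (((p4 == (p2 -> p2)) || p5) && p3)).
(p5 || (((p4 == (p2 -> p2)) || p5) && p3)): β-rule — branch into p5  //  (((p4 == (p2 -> p2)) || p5) && p3).
  branch 1 (add p5):
    × closes — contains both p5 and !p5.
  branch 2 (add (((p4 == (p2 -> p2)) || p5) && p3)):
    (((p4 == (p2 -> p2)) || p5) && p3): α-rule — add ((p4 == (p2 -> p2)) || p5), p3.
    ((p4 == (p2 -> p2)) || p5): β-rule — branch into (p4 == (p2 -> p2))  //  p5.
      branch 2.1 (add (p4 == (p2 -> p2))):
        (p4 == (p2 -> p2)): β-rule — branch into p4, (p2 -> p2)  //  !p4, !(p2 -> p2).
          branch 2.1.1 (add p4, (p2 -> p2)):
            (p2 -> p2): β-rule — branch into !p2  //  p2.
              branch 2.1.1.1 (add !p2):
                ○ open, literals {p2=0, p3=1, p4=1, p5=0}.
              branch 2.1.1.2 (add p2):
                ○ open, literals {p2=1, p3=1, p4=1, p5=0}.
          branch 2.1.2 (add !p4, !(p2 -> p2)):
            !(p2 -> p2): α-rule — add p2, !p2.
            × closes — contains both p2 and !p2.
      branch 2.2 (add p5):
        × closes — contains both p5 and !p5.
3 branches closed, 2 open.
Each open branch fixes some atoms; the unmentioned ones are free. Counting distinct full assignments: branch {p2=0, p3=1, p4=1, p5=0} (p1) contributes 2 new; branch {p2=1, p3=1, p4=1, p5=0} (p1) contributes 2 new. Total: 4.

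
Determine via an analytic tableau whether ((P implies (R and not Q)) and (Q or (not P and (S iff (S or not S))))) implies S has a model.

Satisfiable

Initial set: {(((P implies (R and not Q)) and (Q or (not P and (S iff (S or not S))))) implies S)}.
(((P implies (R and not Q)) and (Q or (not P and (S iff (S or not S))))) implies S): β-rule — branch into not ((P implies (R and not Q)) and (Q or (not P and (S iff (S or not S)))))  //  S.
  branch 1 (add not ((P implies (R and not Q)) and (Q or (not P and (S iff (S or not S)))))):
    not ((P implies (R and not Q)) and (Q or (not P and (S iff (S or not S))))): β-rule — branch into not (P implies (R and not Q))  //  not (Q or (not P and (S iff (S or not S)))).
      branch 1.1 (add not (P implies (R and not Q))):
        not (P implies (R and not Q)): α-rule — add P, not (R and not Q).
        not (R and not Q): β-rule — branch into not R  //  not not Q.
          branch 1.1.1 (add not R):
            ○ open, literals {P=true, R=false}.
          branch 1.1.2 (add not not Q):
            ○ open, literals {P=true, Q=true}.
      branch 1.2 (add not (Q or (not P and (S iff (S or not S))))):
        not (Q or (not P and (S iff (S or not S)))): α-rule — add not Q, not (not P and (S iff (S or not S))).
        not (not P and (S iff (S or not S))): β-rule — branch into not not P  //  not (S iff (S or not S)).
          branch 1.2.1 (add not not P):
            ○ open, literals {P=true, Q=false}.
          branch 1.2.2 (add not (S iff (S or not S))):
            not (S iff (S or not S)): β-rule — branch into S, not (S or not S)  //  not S, (S or not S).
              branch 1.2.2.1 (add S, not (S or not S)):
                not (S or not S): α-rule — add not S, not not S.
                × closes — contains both S and not S.
              branch 1.2.2.2 (add not S, (S or not S)):
                (S or not S): β-rule — branch into S  //  not S.
                  branch 1.2.2.2.1 (add S):
                    × closes — contains both S and not S.
                  branch 1.2.2.2.2 (add not S):
                    ○ open, literals {Q=false, S=false}.
  branch 2 (add S):
    ○ open, literals {S=true}.
2 branches closed, 5 open.
An open branch gives a satisfying assignment: P=true, R=false.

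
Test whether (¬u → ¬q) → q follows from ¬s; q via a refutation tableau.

Yes

Initial set: {¬s; q; ¬((¬u → ¬q) → q)}.
¬((¬u → ¬q) → q): α-rule — add (¬u → ¬q), ¬q.
× closes — contains both q and ¬q.
All 1 branch closes.
Every branch closed, so the premises entail the conclusion.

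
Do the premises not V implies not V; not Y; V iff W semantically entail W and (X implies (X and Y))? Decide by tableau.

Initial set: {(not V implies not V); not Y; (V iff W); not (W and (X implies (X and Y)))}.
(not V implies not V): β-rule — branch into not not V  //  not V.
  branch 1 (add not not V):
    (V iff W): β-rule — branch into V, W  //  not V, not W.
      branch 1.1 (add V, W):
        not (W and (X implies (X and Y))): β-rule — branch into not W  //  not (X implies (X and Y)).
          branch 1.1.1 (add not W):
            × closes — contains both W and not W.
          branch 1.1.2 (add not (X implies (X and Y))):
            not (X implies (X and Y)): α-rule — add X, not (X and Y).
            not (X and Y): β-rule — branch into not X  //  not Y.
              branch 1.1.2.1 (add not X):
                × closes — contains both X and not X.
              branch 1.1.2.2 (add not Y):
                ○ open, literals {V=true, W=true, X=true, Y=false}.
      branch 1.2 (add not V, not W):
        × closes — contains both V and not V.
  branch 2 (add not V):
    (V iff W): β-rule — branch into V, W  //  not V, not W.
      branch 2.1 (add V, W):
        × closes — contains both V and not V.
      branch 2.2 (add not V, not W):
        not (W and (X implies (X and Y))): β-rule — branch into not W  //  not (X implies (X and Y)).
          branch 2.2.1 (add not W):
            ○ open, literals {V=false, W=false, Y=false}.
          branch 2.2.2 (add not (X implies (X and Y))):
            not (X implies (X and Y)): α-rule — add X, not (X and Y).
            not (X and Y): β-rule — branch into not X  //  not Y.
              branch 2.2.2.1 (add not X):
                × closes — contains both X and not X.
              branch 2.2.2.2 (add not Y):
                ○ open, literals {V=false, W=false, X=true, Y=false}.
5 branches closed, 3 open.
An open branch gives a countermodel: V=true, W=true, X=true, Y=false (unmentioned atoms arbitrary); the premises hold there but the conclusion fails.

No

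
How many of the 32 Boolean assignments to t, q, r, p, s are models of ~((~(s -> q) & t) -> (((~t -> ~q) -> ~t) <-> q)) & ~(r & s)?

0

Initial set: {(~((~(s -> q) & t) -> (((~t -> ~q) -> ~t) <-> q)) & ~(r & s))}.
(~((~(s -> q) & t) -> (((~t -> ~q) -> ~t) <-> q)) & ~(r & s)): α-rule — add ~((~(s -> q) & t) -> (((~t -> ~q) -> ~t) <-> q)), ~(r & s).
~((~(s -> q) & t) -> (((~t -> ~q) -> ~t) <-> q)): α-rule — add (~(s -> q) & t), ~(((~t -> ~q) -> ~t) <-> q).
(~(s -> q) & t): α-rule — add ~(s -> q), t.
~(s -> q): α-rule — add s, ~q.
~(r & s): β-rule — branch into ~r  //  ~s.
  branch 1 (add ~r):
    ~(((~t -> ~q) -> ~t) <-> q): β-rule — branch into ((~t -> ~q) -> ~t), ~q  //  ~((~t -> ~q) -> ~t), q.
      branch 1.1 (add ((~t -> ~q) -> ~t), ~q):
        ((~t -> ~q) -> ~t): β-rule — branch into ~(~t -> ~q)  //  ~t.
          branch 1.1.1 (add ~(~t -> ~q)):
            ~(~t -> ~q): α-rule — add ~t, ~~q.
            × closes — contains both t and ~t.
          branch 1.1.2 (add ~t):
            × closes — contains both t and ~t.
      branch 1.2 (add ~((~t -> ~q) -> ~t), q):
        × closes — contains both q and ~q.
  branch 2 (add ~s):
    × closes — contains both s and ~s.
All 4 branches close.
No open branches: the formula has 0 satisfying assignments.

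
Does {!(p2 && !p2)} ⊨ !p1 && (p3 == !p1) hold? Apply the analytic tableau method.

Initial set: {T !(p2 && !p2); F (!p1 && (p3 == !p1))}.
T !(p2 && !p2): β-rule — branch into F p2  //  F !p2.
  branch 1 (add F p2):
    F (!p1 && (p3 == !p1)): β-rule — branch into F !p1  //  F (p3 == !p1).
      branch 1.1 (add F !p1):
        ○ open, literals {p1=T, p2=F}.
      branch 1.2 (add F (p3 == !p1)):
        F (p3 == !p1): β-rule — branch into T p3, F !p1  //  F p3, T !p1.
          branch 1.2.1 (add T p3, F !p1):
            ○ open, literals {p1=T, p2=F, p3=T}.
          branch 1.2.2 (add F p3, T !p1):
            ○ open, literals {p1=F, p2=F, p3=F}.
  branch 2 (add F !p2):
    F (!p1 && (p3 == !p1)): β-rule — branch into F !p1  //  F (p3 == !p1).
      branch 2.1 (add F !p1):
        ○ open, literals {p1=T, p2=T}.
      branch 2.2 (add F (p3 == !p1)):
        F (p3 == !p1): β-rule — branch into T p3, F !p1  //  F p3, T !p1.
          branch 2.2.1 (add T p3, F !p1):
            ○ open, literals {p1=T, p2=T, p3=T}.
          branch 2.2.2 (add F p3, T !p1):
            ○ open, literals {p1=F, p2=T, p3=F}.
0 branches closed, 6 open.
An open branch gives a countermodel: p1=T, p2=F (unmentioned atoms arbitrary); the premises hold there but the conclusion fails.

No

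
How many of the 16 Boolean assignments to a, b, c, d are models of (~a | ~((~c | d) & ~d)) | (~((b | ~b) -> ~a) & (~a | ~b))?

15

Initial set: {T ((~a | ~((~c | d) & ~d)) | (~((b | ~b) -> ~a) & (~a | ~b)))}.
T ((~a | ~((~c | d) & ~d)) | (~((b | ~b) -> ~a) & (~a | ~b))): β-rule — branch into T (~a | ~((~c | d) & ~d))  //  T (~((b | ~b) -> ~a) & (~a | ~b)).
  branch 1 (add T (~a | ~((~c | d) & ~d))):
    T (~a | ~((~c | d) & ~d)): β-rule — branch into T ~a  //  T ~((~c | d) & ~d).
      branch 1.1 (add T ~a):
        ○ open, literals {a=F}.
      branch 1.2 (add T ~((~c | d) & ~d)):
        T ~((~c | d) & ~d): β-rule — branch into F (~c | d)  //  F ~d.
          branch 1.2.1 (add F (~c | d)):
            F (~c | d): α-rule — add F ~c, F d.
            ○ open, literals {c=T, d=F}.
          branch 1.2.2 (add F ~d):
            ○ open, literals {d=T}.
  branch 2 (add T (~((b | ~b) -> ~a) & (~a | ~b))):
    T (~((b | ~b) -> ~a) & (~a | ~b)): α-rule — add T ~((b | ~b) -> ~a), T (~a | ~b).
    T ~((b | ~b) -> ~a): α-rule — add T (b | ~b), F ~a.
    T (~a | ~b): β-rule — branch into T ~a  //  T ~b.
      branch 2.1 (add T ~a):
        × closes — contains both a and ~a.
      branch 2.2 (add T ~b):
        T (b | ~b): β-rule — branch into T b  //  T ~b.
          branch 2.2.1 (add T b):
            × closes — contains both b and ~b.
          branch 2.2.2 (add T ~b):
            ○ open, literals {a=T, b=F}.
2 branches closed, 4 open.
Each open branch fixes some atoms; the unmentioned ones are free. Counting distinct full assignments: branch {a=F} (b, c, d) contributes 8 new; branch {c=T, d=F} (a, b) contributes 2 new; branch {d=T} (a, b, c) contributes 4 new; branch {a=T, b=F} (c, d) contributes 1 new. Total: 15.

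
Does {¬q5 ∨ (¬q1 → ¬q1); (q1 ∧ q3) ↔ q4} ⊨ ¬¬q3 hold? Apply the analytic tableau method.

No

Initial set: {(¬q5 ∨ (¬q1 → ¬q1)); ((q1 ∧ q3) ↔ q4); ¬¬¬q3}.
¬¬¬q3: drop double negation, giving ¬q3.
(¬q5 ∨ (¬q1 → ¬q1)): β-rule — branch into ¬q5  //  (¬q1 → ¬q1).
  branch 1 (add ¬q5):
    ((q1 ∧ q3) ↔ q4): β-rule — branch into (q1 ∧ q3), q4  //  ¬(q1 ∧ q3), ¬q4.
      branch 1.1 (add (q1 ∧ q3), q4):
        (q1 ∧ q3): α-rule — add q1, q3.
        × closes — contains both q3 and ¬q3.
      branch 1.2 (add ¬(q1 ∧ q3), ¬q4):
        ¬(q1 ∧ q3): β-rule — branch into ¬q1  //  ¬q3.
          branch 1.2.1 (add ¬q1):
            ○ open, literals {q1=F, q3=F, q4=F, q5=F}.
          branch 1.2.2 (add ¬q3):
            ○ open, literals {q3=F, q4=F, q5=F}.
  branch 2 (add (¬q1 → ¬q1)):
    ((q1 ∧ q3) ↔ q4): β-rule — branch into (q1 ∧ q3), q4  //  ¬(q1 ∧ q3), ¬q4.
      branch 2.1 (add (q1 ∧ q3), q4):
        (q1 ∧ q3): α-rule — add q1, q3.
        × closes — contains both q3 and ¬q3.
      branch 2.2 (add ¬(q1 ∧ q3), ¬q4):
        (¬q1 → ¬q1): β-rule — branch into ¬¬q1  //  ¬q1.
          branch 2.2.1 (add ¬¬q1):
            ¬(q1 ∧ q3): β-rule — branch into ¬q1  //  ¬q3.
              branch 2.2.1.1 (add ¬q1):
                × closes — contains both q1 and ¬q1.
              branch 2.2.1.2 (add ¬q3):
                ○ open, literals {q1=T, q3=F, q4=F}.
          branch 2.2.2 (add ¬q1):
            ¬(q1 ∧ q3): β-rule — branch into ¬q1  //  ¬q3.
              branch 2.2.2.1 (add ¬q1):
                ○ open, literals {q1=F, q3=F, q4=F}.
              branch 2.2.2.2 (add ¬q3):
                ○ open, literals {q1=F, q3=F, q4=F}.
3 branches closed, 5 open.
An open branch gives a countermodel: q1=F, q3=F, q4=F, q5=F (unmentioned atoms arbitrary); the premises hold there but the conclusion fails.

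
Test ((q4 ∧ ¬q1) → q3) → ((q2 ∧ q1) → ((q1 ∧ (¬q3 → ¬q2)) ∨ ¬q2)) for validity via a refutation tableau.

Assume the negation and expand:
Initial set: {¬(((q4 ∧ ¬q1) → q3) → ((q2 ∧ q1) → ((q1 ∧ (¬q3 → ¬q2)) ∨ ¬q2)))}.
¬(((q4 ∧ ¬q1) → q3) → ((q2 ∧ q1) → ((q1 ∧ (¬q3 → ¬q2)) ∨ ¬q2))): α-rule — add ((q4 ∧ ¬q1) → q3), ¬((q2 ∧ q1) → ((q1 ∧ (¬q3 → ¬q2)) ∨ ¬q2)).
¬((q2 ∧ q1) → ((q1 ∧ (¬q3 → ¬q2)) ∨ ¬q2)): α-rule — add (q2 ∧ q1), ¬((q1 ∧ (¬q3 → ¬q2)) ∨ ¬q2).
(q2 ∧ q1): α-rule — add q2, q1.
¬((q1 ∧ (¬q3 → ¬q2)) ∨ ¬q2): α-rule — add ¬(q1 ∧ (¬q3 → ¬q2)), ¬¬q2.
((q4 ∧ ¬q1) → q3): β-rule — branch into ¬(q4 ∧ ¬q1)  //  q3.
  branch 1 (add ¬(q4 ∧ ¬q1)):
    ¬(q1 ∧ (¬q3 → ¬q2)): β-rule — branch into ¬q1  //  ¬(¬q3 → ¬q2).
      branch 1.1 (add ¬q1):
        × closes — contains both q1 and ¬q1.
      branch 1.2 (add ¬(¬q3 → ¬q2)):
        ¬(¬q3 → ¬q2): α-rule — add ¬q3, ¬¬q2.
        ¬(q4 ∧ ¬q1): β-rule — branch into ¬q4  //  ¬¬q1.
          branch 1.2.1 (add ¬q4):
            ○ open, literals {q1=T, q2=T, q3=F, q4=F}.
          branch 1.2.2 (add ¬¬q1):
            ○ open, literals {q1=T, q2=T, q3=F}.
  branch 2 (add q3):
    ¬(q1 ∧ (¬q3 → ¬q2)): β-rule — branch into ¬q1  //  ¬(¬q3 → ¬q2).
      branch 2.1 (add ¬q1):
        × closes — contains both q1 and ¬q1.
      branch 2.2 (add ¬(¬q3 → ¬q2)):
        ¬(¬q3 → ¬q2): α-rule — add ¬q3, ¬¬q2.
        × closes — contains both q3 and ¬q3.
3 branches closed, 2 open.
An open branch gives a countermodel: q1=T, q2=T, q3=F, q4=F (unmentioned atoms arbitrary); under it the original formula is false.

Not valid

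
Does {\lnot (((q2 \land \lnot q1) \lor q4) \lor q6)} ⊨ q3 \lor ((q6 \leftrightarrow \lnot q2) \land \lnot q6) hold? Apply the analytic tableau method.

No

Initial set: {\lnot (((q2 \land \lnot q1) \lor q4) \lor q6); \lnot (q3 \lor ((q6 \leftrightarrow \lnot q2) \land \lnot q6))}.
\lnot (((q2 \land \lnot q1) \lor q4) \lor q6): α-rule — add \lnot ((q2 \land \lnot q1) \lor q4), \lnot q6.
\lnot (q3 \lor ((q6 \leftrightarrow \lnot q2) \land \lnot q6)): α-rule — add \lnot q3, \lnot ((q6 \leftrightarrow \lnot q2) \land \lnot q6).
\lnot ((q2 \land \lnot q1) \lor q4): α-rule — add \lnot (q2 \land \lnot q1), \lnot q4.
\lnot ((q6 \leftrightarrow \lnot q2) \land \lnot q6): β-rule — branch into \lnot (q6 \leftrightarrow \lnot q2)  //  \lnot \lnot q6.
  branch 1 (add \lnot (q6 \leftrightarrow \lnot q2)):
    \lnot (q2 \land \lnot q1): β-rule — branch into \lnot q2  //  \lnot \lnot q1.
      branch 1.1 (add \lnot q2):
        \lnot (q6 \leftrightarrow \lnot q2): β-rule — branch into q6, \lnot \lnot q2  //  \lnot q6, \lnot q2.
          branch 1.1.1 (add q6, \lnot \lnot q2):
            × closes — contains both q6 and \lnot q6.
          branch 1.1.2 (add \lnot q6, \lnot q2):
            ○ open, literals {q2=false, q3=false, q4=false, q6=false}.
      branch 1.2 (add \lnot \lnot q1):
        \lnot (q6 \leftrightarrow \lnot q2): β-rule — branch into q6, \lnot \lnot q2  //  \lnot q6, \lnot q2.
          branch 1.2.1 (add q6, \lnot \lnot q2):
            × closes — contains both q6 and \lnot q6.
          branch 1.2.2 (add \lnot q6, \lnot q2):
            ○ open, literals {q1=true, q2=false, q3=false, q4=false, q6=false}.
  branch 2 (add \lnot \lnot q6):
    × closes — contains both q6 and \lnot q6.
3 branches closed, 2 open.
An open branch gives a countermodel: q2=false, q3=false, q4=false, q6=false (unmentioned atoms arbitrary); the premises hold there but the conclusion fails.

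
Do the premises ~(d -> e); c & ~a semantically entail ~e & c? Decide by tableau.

Yes

Initial set: {~(d -> e); (c & ~a); ~(~e & c)}.
~(d -> e): α-rule — add d, ~e.
(c & ~a): α-rule — add c, ~a.
~(~e & c): β-rule — branch into ~~e  //  ~c.
  branch 1 (add ~~e):
    × closes — contains both e and ~e.
  branch 2 (add ~c):
    × closes — contains both c and ~c.
All 2 branches close.
Every branch closed, so the premises entail the conclusion.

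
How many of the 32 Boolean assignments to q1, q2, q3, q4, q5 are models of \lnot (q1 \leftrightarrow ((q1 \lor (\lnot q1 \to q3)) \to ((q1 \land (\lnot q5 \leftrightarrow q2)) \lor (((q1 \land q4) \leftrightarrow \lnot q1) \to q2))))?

Initial set: {T \lnot (q1 \leftrightarrow ((q1 \lor (\lnot q1 \to q3)) \to ((q1 \land (\lnot q5 \leftrightarrow q2)) \lor (((q1 \land q4) \leftrightarrow \lnot q1) \to q2))))}.
T \lnot (q1 \leftrightarrow ((q1 \lor (\lnot q1 \to q3)) \to ((q1 \land (\lnot q5 \leftrightarrow q2)) \lor (((q1 \land q4) \leftrightarrow \lnot q1) \to q2)))): β-rule — branch into T q1, F ((q1 \lor (\lnot q1 \to q3)) \to ((q1 \land (\lnot q5 \leftrightarrow q2)) \lor (((q1 \land q4) \leftrightarrow \lnot q1) \to q2)))  //  F q1, T ((q1 \lor (\lnot q1 \to q3)) \to ((q1 \land (\lnot q5 \leftrightarrow q2)) \lor (((q1 \land q4) \leftrightarrow \lnot q1) \to q2))).
  branch 1 (add T q1, F ((q1 \lor (\lnot q1 \to q3)) \to ((q1 \land (\lnot q5 \leftrightarrow q2)) \lor (((q1 \land q4) \leftrightarrow \lnot q1) \to q2)))):
    F ((q1 \lor (\lnot q1 \to q3)) \to ((q1 \land (\lnot q5 \leftrightarrow q2)) \lor (((q1 \land q4) \leftrightarrow \lnot q1) \to q2))): α-rule — add T (q1 \lor (\lnot q1 \to q3)), F ((q1 \land (\lnot q5 \leftrightarrow q2)) \lor (((q1 \land q4) \leftrightarrow \lnot q1) \to q2)).
    F ((q1 \land (\lnot q5 \leftrightarrow q2)) \lor (((q1 \land q4) \leftrightarrow \lnot q1) \to q2)): α-rule — add F (q1 \land (\lnot q5 \leftrightarrow q2)), F (((q1 \land q4) \leftrightarrow \lnot q1) \to q2).
    F (((q1 \land q4) \leftrightarrow \lnot q1) \to q2): α-rule — add T ((q1 \land q4) \leftrightarrow \lnot q1), F q2.
    T (q1 \lor (\lnot q1 \to q3)): β-rule — branch into T q1  //  T (\lnot q1 \to q3).
      branch 1.1 (add T q1):
        F (q1 \land (\lnot q5 \leftrightarrow q2)): β-rule — branch into F q1  //  F (\lnot q5 \leftrightarrow q2).
          branch 1.1.1 (add F q1):
            × closes — contains both q1 and \lnot q1.
          branch 1.1.2 (add F (\lnot q5 \leftrightarrow q2)):
            T ((q1 \land q4) \leftrightarrow \lnot q1): β-rule — branch into T (q1 \land q4), T \lnot q1  //  F (q1 \land q4), F \lnot q1.
              branch 1.1.2.1 (add T (q1 \land q4), T \lnot q1):
                × closes — contains both q1 and \lnot q1.
              branch 1.1.2.2 (add F (q1 \land q4), F \lnot q1):
                F (\lnot q5 \leftrightarrow q2): β-rule — branch into T \lnot q5, F q2  //  F \lnot q5, T q2.
                  branch 1.1.2.2.1 (add T \lnot q5, F q2):
                    F (q1 \land q4): β-rule — branch into F q1  //  F q4.
                      branch 1.1.2.2.1.1 (add F q1):
                        × closes — contains both q1 and \lnot q1.
                      branch 1.1.2.2.1.2 (add F q4):
                        ○ open, literals {q1=1, q2=0, q4=0, q5=0}.
                  branch 1.1.2.2.2 (add F \lnot q5, T q2):
                    × closes — contains both q2 and \lnot q2.
      branch 1.2 (add T (\lnot q1 \to q3)):
        F (q1 \land (\lnot q5 \leftrightarrow q2)): β-rule — branch into F q1  //  F (\lnot q5 \leftrightarrow q2).
          branch 1.2.1 (add F q1):
            × closes — contains both q1 and \lnot q1.
          branch 1.2.2 (add F (\lnot q5 \leftrightarrow q2)):
            T ((q1 \land q4) \leftrightarrow \lnot q1): β-rule — branch into T (q1 \land q4), T \lnot q1  //  F (q1 \land q4), F \lnot q1.
              branch 1.2.2.1 (add T (q1 \land q4), T \lnot q1):
                × closes — contains both q1 and \lnot q1.
              branch 1.2.2.2 (add F (q1 \land q4), F \lnot q1):
                T (\lnot q1 \to q3): β-rule — branch into F \lnot q1  //  T q3.
                  branch 1.2.2.2.1 (add F \lnot q1):
                    F (\lnot q5 \leftrightarrow q2): β-rule — branch into T \lnot q5, F q2  //  F \lnot q5, T q2.
                      branch 1.2.2.2.1.1 (add T \lnot q5, F q2):
                        F (q1 \land q4): β-rule — branch into F q1  //  F q4.
                          branch 1.2.2.2.1.1.1 (add F q1):
                            × closes — contains both q1 and \lnot q1.
                          branch 1.2.2.2.1.1.2 (add F q4):
                            ○ open, literals {q1=1, q2=0, q4=0, q5=0}.
                      branch 1.2.2.2.1.2 (add F \lnot q5, T q2):
                        × closes — contains both q2 and \lnot q2.
                  branch 1.2.2.2.2 (add T q3):
                    F (\lnot q5 \leftrightarrow q2): β-rule — branch into T \lnot q5, F q2  //  F \lnot q5, T q2.
                      branch 1.2.2.2.2.1 (add T \lnot q5, F q2):
                        F (q1 \land q4): β-rule — branch into F q1  //  F q4.
                          branch 1.2.2.2.2.1.1 (add F q1):
                            × closes — contains both q1 and \lnot q1.
                          branch 1.2.2.2.2.1.2 (add F q4):
                            ○ open, literals {q1=1, q2=0, q3=1, q4=0, q5=0}.
                      branch 1.2.2.2.2.2 (add F \lnot q5, T q2):
                        × closes — contains both q2 and \lnot q2.
  branch 2 (add F q1, T ((q1 \lor (\lnot q1 \to q3)) \to ((q1 \land (\lnot q5 \leftrightarrow q2)) \lor (((q1 \land q4) \leftrightarrow \lnot q1) \to q2)))):
    T ((q1 \lor (\lnot q1 \to q3)) \to ((q1 \land (\lnot q5 \leftrightarrow q2)) \lor (((q1 \land q4) \leftrightarrow \lnot q1) \to q2))): β-rule — branch into F (q1 \lor (\lnot q1 \to q3))  //  T ((q1 \land (\lnot q5 \leftrightarrow q2)) \lor (((q1 \land q4) \leftrightarrow \lnot q1) \to q2)).
      branch 2.1 (add F (q1 \lor (\lnot q1 \to q3))):
        F (q1 \lor (\lnot q1 \to q3)): α-rule — add F q1, F (\lnot q1 \to q3).
        F (\lnot q1 \to q3): α-rule — add T \lnot q1, F q3.
        ○ open, literals {q1=0, q3=0}.
      branch 2.2 (add T ((q1 \land (\lnot q5 \leftrightarrow q2)) \lor (((q1 \land q4) \leftrightarrow \lnot q1) \to q2))):
        T ((q1 \land (\lnot q5 \leftrightarrow q2)) \lor (((q1 \land q4) \leftrightarrow \lnot q1) \to q2)): β-rule — branch into T (q1 \land (\lnot q5 \leftrightarrow q2))  //  T (((q1 \land q4) \leftrightarrow \lnot q1) \to q2).
          branch 2.2.1 (add T (q1 \land (\lnot q5 \leftrightarrow q2))):
            T (q1 \land (\lnot q5 \leftrightarrow q2)): α-rule — add T q1, T (\lnot q5 \leftrightarrow q2).
            × closes — contains both q1 and \lnot q1.
          branch 2.2.2 (add T (((q1 \land q4) \leftrightarrow \lnot q1) \to q2)):
            T (((q1 \land q4) \leftrightarrow \lnot q1) \to q2): β-rule — branch into F ((q1 \land q4) \leftrightarrow \lnot q1)  //  T q2.
              branch 2.2.2.1 (add F ((q1 \land q4) \leftrightarrow \lnot q1)):
                F ((q1 \land q4) \leftrightarrow \lnot q1): β-rule — branch into T (q1 \land q4), F \lnot q1  //  F (q1 \land q4), T \lnot q1.
                  branch 2.2.2.1.1 (add T (q1 \land q4), F \lnot q1):
                    × closes — contains both q1 and \lnot q1.
                  branch 2.2.2.1.2 (add F (q1 \land q4), T \lnot q1):
                    F (q1 \land q4): β-rule — branch into F q1  //  F q4.
                      branch 2.2.2.1.2.1 (add F q1):
                        ○ open, literals {q1=0}.
                      branch 2.2.2.1.2.2 (add F q4):
                        ○ open, literals {q1=0, q4=0}.
              branch 2.2.2.2 (add T q2):
                ○ open, literals {q1=0, q2=1}.
12 branches closed, 7 open.
Each open branch fixes some atoms; the unmentioned ones are free. Counting distinct full assignments: branch {q1=1, q2=0, q4=0, q5=0} (q3) contributes 2 new; branch {q1=1, q2=0, q4=0, q5=0} (q3) contributes 0 new; branch {q1=1, q2=0, q3=1, q4=0, q5=0} (none free) contributes 0 new; branch {q1=0, q3=0} (q2, q4, q5) contributes 8 new; branch {q1=0} (q2, q3, q4, q5) contributes 8 new; branch {q1=0, q4=0} (q2, q3, q5) contributes 0 new; branch {q1=0, q2=1} (q3, q4, q5) contributes 0 new. Total: 18.

18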